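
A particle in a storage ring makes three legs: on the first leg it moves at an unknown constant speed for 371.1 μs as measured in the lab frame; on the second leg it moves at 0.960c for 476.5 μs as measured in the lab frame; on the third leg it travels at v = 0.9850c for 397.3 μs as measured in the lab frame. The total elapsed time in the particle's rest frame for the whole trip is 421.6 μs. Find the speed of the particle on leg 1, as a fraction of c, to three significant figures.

Leg 1: speed unknown; τ_1 = 371.1/γ_1.
Leg 2: γ = 1/√(1 − 0.960²) = 25/7 ≈ 3.571; τ_2 = 476.5/3.571 = 133.4 μs.
Leg 3: γ = 1/√(1 − 0.9850²) = 1/√0.02977 = 5.795; τ_3 = 397.3/5.795 = 68.56 μs.
Total proper time: τ_1 + 133.4 + 68.56 = 421.6, so τ_1 = 421.6 − 202.0 = 219.6 μs.
γ_1 = 371.1/219.6 = 1.690; β = √(1 − 1/γ²) = √0.6497.

β = 0.806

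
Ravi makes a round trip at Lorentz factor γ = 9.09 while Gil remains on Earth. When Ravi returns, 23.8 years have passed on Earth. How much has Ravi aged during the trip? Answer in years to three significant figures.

γ = 9.09
Ravi's clock measures proper time along the trip: τ = Δt/γ = 23.8/9.090 years.

τ = 2.62 years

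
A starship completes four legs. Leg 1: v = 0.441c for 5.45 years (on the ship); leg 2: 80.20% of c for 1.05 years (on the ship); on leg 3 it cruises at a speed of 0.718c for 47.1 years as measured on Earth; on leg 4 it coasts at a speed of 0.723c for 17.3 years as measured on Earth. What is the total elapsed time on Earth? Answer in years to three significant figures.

Leg 1: γ = 1/√(1 − 0.441²) = 1/√0.8055 = 1.114; Δt_1 = 1.114 × 5.45 = 6.072 years.
Leg 2: β = 0.8020; γ = 1/√(1 − 0.8020²) = 1/√0.3568 = 1.674; Δt_2 = 1.674 × 1.05 = 1.758 years.
Leg 3: 47.1 years is already measured on Earth.
Leg 4: 17.3 years is already measured on Earth.
Total: 6.072 + 1.758 + 47.10 + 17.30 years.

Δt = 72.2 years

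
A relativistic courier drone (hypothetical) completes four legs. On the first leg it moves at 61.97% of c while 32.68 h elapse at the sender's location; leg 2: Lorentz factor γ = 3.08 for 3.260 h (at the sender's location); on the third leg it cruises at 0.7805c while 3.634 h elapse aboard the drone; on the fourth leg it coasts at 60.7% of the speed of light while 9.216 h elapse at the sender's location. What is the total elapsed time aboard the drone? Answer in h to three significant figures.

Leg 1: β = 0.6197; γ = 1/√(1 − 0.6197²) = 1/√0.6160 = 1.274; τ_1 = 32.68/1.274 = 25.65 h.
Leg 2: γ = 3.08; τ_2 = 3.260/3.080 = 1.058 h.
Leg 3: 3.634 h is already measured aboard the drone.
Leg 4: β = 0.607; γ = 1/√(1 − 0.607²) = 1/√0.6316 = 1.258; τ_4 = 9.216/1.258 = 7.324 h.
Total: 25.65 + 1.058 + 3.634 + 7.324 h.

τ = 37.7 h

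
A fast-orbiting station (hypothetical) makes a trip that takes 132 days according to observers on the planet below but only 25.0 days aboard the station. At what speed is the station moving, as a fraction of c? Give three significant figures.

β = 0.982

The proper time is measured aboard the station (both events occur at the station's location); Δt is measured on the planet below. γ = Δt/τ = 132/25.0 = 5.280.
β = √(1 − 1/γ²) = √(1 − 0.03587) = √0.9641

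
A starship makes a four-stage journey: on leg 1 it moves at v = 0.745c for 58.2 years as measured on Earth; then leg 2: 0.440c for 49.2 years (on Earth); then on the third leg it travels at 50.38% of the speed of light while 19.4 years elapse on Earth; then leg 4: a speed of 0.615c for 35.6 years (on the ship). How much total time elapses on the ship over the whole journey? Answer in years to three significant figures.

τ = 135 years

Leg 1: γ = 1/√(1 − 0.745²) = 1/√0.4450 = 1.499; τ_1 = 58.2/1.499 = 38.82 years.
Leg 2: γ = 1/√(1 − 0.440²) = 1/√0.8064 = 1.114; τ_2 = 49.2/1.114 = 44.18 years.
Leg 3: β = 0.5038; γ = 1/√(1 − 0.5038²) = 1/√0.7462 = 1.158; τ_3 = 19.4/1.158 = 16.76 years.
Leg 4: 35.6 years is already measured on the ship.
Total: 38.82 + 44.18 + 16.76 + 35.60 years.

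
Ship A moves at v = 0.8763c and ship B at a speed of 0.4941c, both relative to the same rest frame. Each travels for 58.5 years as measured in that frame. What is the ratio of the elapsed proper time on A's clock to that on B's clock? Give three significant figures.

A: γ = 1/√(1 − 0.8763²) = 1/√0.2321 = 2.076. B: γ = 1/√(1 − 0.4941²) = 1/√0.7559 = 1.150.
τ_A/τ_B = γ_B/γ_A = 1.150/2.076 = 0.5541, so τ_A/τ_B = 0.5541.

τ_A/τ_B = 0.554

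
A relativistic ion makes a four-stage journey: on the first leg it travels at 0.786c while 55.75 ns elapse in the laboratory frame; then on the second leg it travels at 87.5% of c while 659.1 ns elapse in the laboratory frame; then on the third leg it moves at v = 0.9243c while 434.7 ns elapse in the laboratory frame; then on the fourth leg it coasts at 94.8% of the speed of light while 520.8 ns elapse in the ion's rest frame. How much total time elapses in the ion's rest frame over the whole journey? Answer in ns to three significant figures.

τ = 1040 ns

Leg 1: γ = 1/√(1 − 0.786²) = 1/√0.3822 = 1.618; τ_1 = 55.75/1.618 = 34.47 ns.
Leg 2: β = 0.875; γ = 1/√(1 − 0.875²) = 1/√0.2344 = 2.066; τ_2 = 659.1/2.066 = 319.1 ns.
Leg 3: γ = 1/√(1 − 0.9243²) = 1/√0.1457 = 2.620; τ_3 = 434.7/2.620 = 165.9 ns.
Leg 4: 520.8 ns is already measured in the ion's rest frame.
Total: 34.47 + 319.1 + 165.9 + 520.8 ns.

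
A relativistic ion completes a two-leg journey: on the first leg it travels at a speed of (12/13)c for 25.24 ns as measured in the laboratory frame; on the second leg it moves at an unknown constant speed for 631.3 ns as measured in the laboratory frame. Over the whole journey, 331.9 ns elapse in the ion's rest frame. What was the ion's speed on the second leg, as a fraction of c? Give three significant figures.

Leg 1: γ = 1/√(1 − (12/13)²) = 13/5 = 2.600; τ_1 = 25.24/2.600 = 9.708 ns.
Leg 2: speed unknown; τ_2 = 631.3/γ_2.
Total proper time: 9.708 + τ_2 = 331.9, so τ_2 = 331.9 − 9.708 = 322.2 ns.
γ_2 = 631.3/322.2 = 1.959; β = √(1 − 1/γ²) = √0.7395.

β = 0.860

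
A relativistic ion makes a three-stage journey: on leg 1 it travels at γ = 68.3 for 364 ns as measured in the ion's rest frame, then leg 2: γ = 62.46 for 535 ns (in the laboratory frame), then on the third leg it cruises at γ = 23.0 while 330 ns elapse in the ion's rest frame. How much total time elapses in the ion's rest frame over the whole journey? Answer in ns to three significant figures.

Leg 1: 364 ns is already measured in the ion's rest frame.
Leg 2: γ = 62.46; τ_2 = 535/62.46 = 8.565 ns.
Leg 3: 330 ns is already measured in the ion's rest frame.
Total: 364.0 + 8.565 + 330.0 ns.

τ = 703 ns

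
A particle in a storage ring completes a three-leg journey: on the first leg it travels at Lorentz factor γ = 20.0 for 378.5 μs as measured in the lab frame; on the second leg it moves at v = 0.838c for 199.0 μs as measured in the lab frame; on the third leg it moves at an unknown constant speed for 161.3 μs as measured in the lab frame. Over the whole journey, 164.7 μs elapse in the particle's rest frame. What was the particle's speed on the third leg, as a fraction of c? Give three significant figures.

β = 0.973

Leg 1: γ = 20.0; τ_1 = 378.5/20.00 = 18.92 μs.
Leg 2: γ = 1/√(1 − 0.838²) = 1/√0.2978 = 1.833; τ_2 = 199.0/1.833 = 108.6 μs.
Leg 3: speed unknown; τ_3 = 161.3/γ_3.
Total proper time: 18.92 + 108.6 + τ_3 = 164.7, so τ_3 = 164.7 − 127.5 = 37.19 μs.
γ_3 = 161.3/37.19 = 4.338; β = √(1 − 1/γ²) = √0.9468.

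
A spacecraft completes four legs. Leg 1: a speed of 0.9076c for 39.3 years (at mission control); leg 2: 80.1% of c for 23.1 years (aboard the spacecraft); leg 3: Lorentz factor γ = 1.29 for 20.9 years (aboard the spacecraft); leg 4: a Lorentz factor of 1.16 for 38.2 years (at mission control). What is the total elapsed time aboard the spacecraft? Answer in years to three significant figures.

Leg 1: γ = 1/√(1 − 0.9076²) = 1/√0.1763 = 2.382; τ_1 = 39.3/2.382 = 16.50 years.
Leg 2: 23.1 years is already measured aboard the spacecraft.
Leg 3: 20.9 years is already measured aboard the spacecraft.
Leg 4: γ = 1.16; τ_4 = 38.2/1.160 = 32.93 years.
Total: 16.50 + 23.10 + 20.90 + 32.93 years.

τ = 93.4 years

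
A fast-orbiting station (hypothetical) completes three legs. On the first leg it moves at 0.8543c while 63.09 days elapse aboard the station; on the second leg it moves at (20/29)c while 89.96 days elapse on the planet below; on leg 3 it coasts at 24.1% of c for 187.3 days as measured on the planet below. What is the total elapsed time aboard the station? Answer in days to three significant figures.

τ = 310 days

Leg 1: 63.09 days is already measured aboard the station.
Leg 2: γ = 1/√(1 − (20/29)²) = 29/21 ≈ 1.381; τ_2 = 89.96/1.381 = 65.14 days.
Leg 3: β = 0.241; γ = 1/√(1 − 0.241²) = 1/√0.9419 = 1.030; τ_3 = 187.3/1.030 = 181.8 days.
Total: 63.09 + 65.14 + 181.8 days.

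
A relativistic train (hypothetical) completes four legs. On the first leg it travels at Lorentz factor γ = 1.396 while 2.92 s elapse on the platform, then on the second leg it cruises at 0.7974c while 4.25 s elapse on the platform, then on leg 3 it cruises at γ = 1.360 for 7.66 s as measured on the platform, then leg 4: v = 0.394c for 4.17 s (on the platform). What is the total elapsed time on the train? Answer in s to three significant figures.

Leg 1: γ = 1.396; τ_1 = 2.92/1.396 = 2.092 s.
Leg 2: γ = 1/√(1 − 0.7974²) = 1/√0.3642 = 1.657; τ_2 = 4.25/1.657 = 2.565 s.
Leg 3: γ = 1.360; τ_3 = 7.66/1.360 = 5.632 s.
Leg 4: γ = 1/√(1 − 0.394²) = 1/√0.8448 = 1.088; τ_4 = 4.17/1.088 = 3.833 s.
Total: 2.092 + 2.565 + 5.632 + 3.833 s.

τ = 14.1 s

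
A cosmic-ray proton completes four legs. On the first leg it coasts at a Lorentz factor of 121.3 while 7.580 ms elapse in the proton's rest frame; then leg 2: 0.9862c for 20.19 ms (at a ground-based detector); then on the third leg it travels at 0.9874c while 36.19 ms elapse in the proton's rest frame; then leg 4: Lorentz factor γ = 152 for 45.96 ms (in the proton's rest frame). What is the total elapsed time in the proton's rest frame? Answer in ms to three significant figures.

τ = 93.1 ms

Leg 1: 7.580 ms is already measured in the proton's rest frame.
Leg 2: γ = 1/√(1 − 0.9862²) = 1/√0.02741 = 6.040; τ_2 = 20.19/6.040 = 3.343 ms.
Leg 3: 36.19 ms is already measured in the proton's rest frame.
Leg 4: 45.96 ms is already measured in the proton's rest frame.
Total: 7.580 + 3.343 + 36.19 + 45.96 ms.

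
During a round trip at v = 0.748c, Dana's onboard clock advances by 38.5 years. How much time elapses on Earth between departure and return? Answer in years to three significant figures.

γ = 1/√(1 − 0.748²) = 1/√0.4405 = 1.507
Earth-frame duration is the dilated interval: Δt = γτ = 1.507 × 38.5 years.

Δt = 58.0 years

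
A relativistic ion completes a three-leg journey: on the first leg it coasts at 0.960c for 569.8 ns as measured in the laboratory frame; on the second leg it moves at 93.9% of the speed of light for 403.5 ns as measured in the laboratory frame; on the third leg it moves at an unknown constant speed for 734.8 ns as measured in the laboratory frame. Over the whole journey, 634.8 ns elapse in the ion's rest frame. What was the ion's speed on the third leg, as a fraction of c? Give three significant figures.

β = 0.889

Leg 1: γ = 1/√(1 − 0.960²) = 25/7 ≈ 3.571; τ_1 = 569.8/3.571 = 159.5 ns.
Leg 2: β = 0.939; γ = 1/√(1 − 0.939²) = 1/√0.1183 = 2.908; τ_2 = 403.5/2.908 = 138.8 ns.
Leg 3: speed unknown; τ_3 = 734.8/γ_3.
Total proper time: 159.5 + 138.8 + τ_3 = 634.8, so τ_3 = 634.8 − 298.3 = 336.5 ns.
γ_3 = 734.8/336.5 = 2.184; β = √(1 − 1/γ²) = √0.7903.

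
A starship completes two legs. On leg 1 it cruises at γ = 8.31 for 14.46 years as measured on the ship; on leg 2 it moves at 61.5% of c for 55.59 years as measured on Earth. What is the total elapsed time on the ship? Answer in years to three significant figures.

τ = 58.3 years

Leg 1: 14.46 years is already measured on the ship.
Leg 2: β = 0.615; γ = 1/√(1 − 0.615²) = 1/√0.6218 = 1.268; τ_2 = 55.59/1.268 = 43.83 years.
Total: 14.46 + 43.83 years.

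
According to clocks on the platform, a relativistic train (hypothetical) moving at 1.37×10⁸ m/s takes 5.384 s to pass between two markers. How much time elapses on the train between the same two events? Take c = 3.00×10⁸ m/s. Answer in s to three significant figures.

β = 1.37×10⁸/3.00×10⁸ = 0.4567; γ = 1/√(1 − 0.4567²) = 1.124
The interval measured on the platform is the dilated one; the clock on the train measures the proper time τ = Δt/γ = 5.384/1.124 s.

τ = 4.79 s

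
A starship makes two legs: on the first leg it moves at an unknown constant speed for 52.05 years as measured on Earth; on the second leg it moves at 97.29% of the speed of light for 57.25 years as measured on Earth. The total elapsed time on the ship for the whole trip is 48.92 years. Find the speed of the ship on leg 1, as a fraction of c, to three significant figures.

β = 0.728

Leg 1: speed unknown; τ_1 = 52.05/γ_1.
Leg 2: β = 0.9729; γ = 1/√(1 − 0.9729²) = 1/√0.05347 = 4.325; τ_2 = 57.25/4.325 = 13.24 years.
Total proper time: τ_1 + 13.24 = 48.92, so τ_1 = 48.92 − 13.24 = 35.68 years.
γ_1 = 52.05/35.68 = 1.459; β = √(1 − 1/γ²) = √0.5300.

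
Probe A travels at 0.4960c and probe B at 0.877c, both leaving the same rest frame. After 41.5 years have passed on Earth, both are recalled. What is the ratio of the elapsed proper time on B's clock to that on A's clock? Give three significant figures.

A: γ = 1/√(1 − 0.4960²) = 1/√0.7540 = 1.152. B: γ = 1/√(1 − 0.877²) = 1/√0.2309 = 2.081.
τ_A/τ_B = γ_B/γ_A = 2.081/1.152 = 1.807, so τ_B/τ_A = 0.5534.

τ_B/τ_A = 0.553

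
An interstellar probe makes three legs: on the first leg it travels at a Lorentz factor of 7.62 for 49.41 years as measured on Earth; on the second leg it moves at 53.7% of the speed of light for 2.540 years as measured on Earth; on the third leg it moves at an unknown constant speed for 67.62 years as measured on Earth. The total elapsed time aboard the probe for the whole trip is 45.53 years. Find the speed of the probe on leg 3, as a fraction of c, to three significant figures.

β = 0.838

Leg 1: γ = 7.62; τ_1 = 49.41/7.620 = 6.484 years.
Leg 2: β = 0.537; γ = 1/√(1 − 0.537²) = 1/√0.7116 = 1.185; τ_2 = 2.540/1.185 = 2.143 years.
Leg 3: speed unknown; τ_3 = 67.62/γ_3.
Total proper time: 6.484 + 2.143 + τ_3 = 45.53, so τ_3 = 45.53 − 8.627 = 36.90 years.
γ_3 = 67.62/36.90 = 1.832; β = √(1 − 1/γ²) = √0.7022.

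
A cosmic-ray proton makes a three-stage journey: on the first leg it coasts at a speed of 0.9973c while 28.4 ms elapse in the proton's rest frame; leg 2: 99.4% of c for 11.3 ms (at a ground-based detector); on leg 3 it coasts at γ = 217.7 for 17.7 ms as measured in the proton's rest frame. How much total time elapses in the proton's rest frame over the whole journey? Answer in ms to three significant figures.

Leg 1: 28.4 ms is already measured in the proton's rest frame.
Leg 2: β = 0.994; γ = 1/√(1 − 0.994²) = 1/√0.01196 = 9.142; τ_2 = 11.3/9.142 = 1.236 ms.
Leg 3: 17.7 ms is already measured in the proton's rest frame.
Total: 28.40 + 1.236 + 17.70 ms.

τ = 47.3 ms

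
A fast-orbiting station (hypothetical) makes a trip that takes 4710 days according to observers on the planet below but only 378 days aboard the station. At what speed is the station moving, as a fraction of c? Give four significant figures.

The proper time is measured aboard the station (both events occur at the station's location); Δt is measured on the planet below. γ = Δt/τ = 4710/378 = 12.46.
β = √(1 − 1/γ²) = √(1 − 0.006441) = √0.9936

β = 0.9968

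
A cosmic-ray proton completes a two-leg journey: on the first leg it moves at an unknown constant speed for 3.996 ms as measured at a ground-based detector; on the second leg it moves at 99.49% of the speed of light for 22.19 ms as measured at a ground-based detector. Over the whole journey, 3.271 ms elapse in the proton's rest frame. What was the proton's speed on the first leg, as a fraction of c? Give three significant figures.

Leg 1: speed unknown; τ_1 = 3.996/γ_1.
Leg 2: β = 0.9949; γ = 1/√(1 − 0.9949²) = 1/√0.01017 = 9.914; τ_2 = 22.19/9.914 = 2.238 ms.
Total proper time: τ_1 + 2.238 = 3.271, so τ_1 = 3.271 − 2.238 = 1.033 ms.
γ_1 = 3.996/1.033 = 3.869; β = √(1 − 1/γ²) = √0.9332.

β = 0.966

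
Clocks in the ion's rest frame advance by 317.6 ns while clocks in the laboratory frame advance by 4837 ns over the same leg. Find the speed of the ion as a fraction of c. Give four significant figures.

The proper time is measured in the ion's rest frame (both events occur at the ion's location); Δt is measured in the laboratory frame. γ = Δt/τ = 4837/317.6 = 15.23.
β = √(1 − 1/γ²) = √(1 − 0.004311) = √0.9957

v = 0.9978c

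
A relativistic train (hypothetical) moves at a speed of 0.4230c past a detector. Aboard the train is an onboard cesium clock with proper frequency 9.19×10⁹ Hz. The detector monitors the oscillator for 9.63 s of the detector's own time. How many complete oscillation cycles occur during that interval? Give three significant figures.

N = 8.02×10¹⁰

γ = 1/√(1 − 0.4230²) = 1/√0.8211 = 1.104
During 9.63 s of lab time, the oscillator's proper time advances by τ = Δt/γ = 9.63/1.104 = 8.726 s = 8.726×10⁰ s.
N = f × τ = 9.19×10⁹ × 8.726×10⁰ = 8.019×10¹⁰.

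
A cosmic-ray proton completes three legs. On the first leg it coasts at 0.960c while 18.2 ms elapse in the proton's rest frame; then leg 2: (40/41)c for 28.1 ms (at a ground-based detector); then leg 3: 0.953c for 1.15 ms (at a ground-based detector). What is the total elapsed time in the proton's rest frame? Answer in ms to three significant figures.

Leg 1: 18.2 ms is already measured in the proton's rest frame.
Leg 2: γ = 1/√(1 − (40/41)²) = 41/9 ≈ 4.556; τ_2 = 28.1/4.556 = 6.168 ms.
Leg 3: γ = 1/√(1 − 0.953²) = 1/√0.09179 = 3.301; τ_3 = 1.15/3.301 = 0.3484 ms.
Total: 18.20 + 6.168 + 0.3484 ms.

τ = 24.7 ms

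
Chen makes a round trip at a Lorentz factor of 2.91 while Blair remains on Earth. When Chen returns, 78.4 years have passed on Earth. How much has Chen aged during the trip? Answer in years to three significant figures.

τ = 26.9 years

γ = 2.91
Chen's clock measures proper time along the trip: τ = Δt/γ = 78.4/2.910 years.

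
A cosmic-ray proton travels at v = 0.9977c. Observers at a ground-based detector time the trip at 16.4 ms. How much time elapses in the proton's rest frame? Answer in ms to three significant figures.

γ = 1/√(1 − 0.9977²) = 1/√0.004595 = 14.75
The interval measured at a ground-based detector is the dilated one; the clock in the proton's rest frame measures the proper time τ = Δt/γ = 16.4/14.75 ms.

τ = 1.11 ms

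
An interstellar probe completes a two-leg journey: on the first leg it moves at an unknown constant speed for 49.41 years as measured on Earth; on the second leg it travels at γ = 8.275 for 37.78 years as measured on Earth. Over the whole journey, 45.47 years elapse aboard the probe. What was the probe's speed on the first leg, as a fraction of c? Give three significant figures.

β = 0.561

Leg 1: speed unknown; τ_1 = 49.41/γ_1.
Leg 2: γ = 8.275; τ_2 = 37.78/8.275 = 4.566 years.
Total proper time: τ_1 + 4.566 = 45.47, so τ_1 = 45.47 − 4.566 = 40.90 years.
γ_1 = 49.41/40.90 = 1.208; β = √(1 − 1/γ²) = √0.3147.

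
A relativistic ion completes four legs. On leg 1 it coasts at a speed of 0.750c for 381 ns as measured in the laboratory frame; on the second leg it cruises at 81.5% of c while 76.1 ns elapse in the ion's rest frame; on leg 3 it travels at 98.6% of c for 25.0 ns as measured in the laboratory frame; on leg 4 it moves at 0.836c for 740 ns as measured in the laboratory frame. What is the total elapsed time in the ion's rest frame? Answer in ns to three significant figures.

Leg 1: γ = 1/√(1 − 0.750²) = 1/√0.4375 = 1.512; τ_1 = 381/1.512 = 252.0 ns.
Leg 2: 76.1 ns is already measured in the ion's rest frame.
Leg 3: β = 0.986; γ = 1/√(1 − 0.986²) = 1/√0.02780 = 5.997; τ_3 = 25.0/5.997 = 4.169 ns.
Leg 4: γ = 1/√(1 − 0.836²) = 1/√0.3011 = 1.822; τ_4 = 740/1.822 = 406.1 ns.
Total: 252.0 + 76.10 + 4.169 + 406.1 ns.

τ = 738 ns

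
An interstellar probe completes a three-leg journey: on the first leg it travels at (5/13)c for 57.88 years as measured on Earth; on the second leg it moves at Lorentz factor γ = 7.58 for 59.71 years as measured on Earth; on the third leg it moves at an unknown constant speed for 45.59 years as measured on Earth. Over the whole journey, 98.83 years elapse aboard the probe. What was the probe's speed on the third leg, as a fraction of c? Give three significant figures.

Leg 1: γ = 1/√(1 − (5/13)²) = 13/12 ≈ 1.083; τ_1 = 57.88/1.083 = 53.43 years.
Leg 2: γ = 7.58; τ_2 = 59.71/7.580 = 7.877 years.
Leg 3: speed unknown; τ_3 = 45.59/γ_3.
Total proper time: 53.43 + 7.877 + τ_3 = 98.83, so τ_3 = 98.83 − 61.31 = 37.52 years.
γ_3 = 45.59/37.52 = 1.215; β = √(1 − 1/γ²) = √0.3225.

β = 0.568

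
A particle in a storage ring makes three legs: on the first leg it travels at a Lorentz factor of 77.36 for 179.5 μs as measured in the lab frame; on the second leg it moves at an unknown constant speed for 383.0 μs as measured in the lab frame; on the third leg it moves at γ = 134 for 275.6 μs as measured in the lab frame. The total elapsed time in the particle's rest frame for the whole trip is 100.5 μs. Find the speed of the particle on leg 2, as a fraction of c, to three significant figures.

Leg 1: γ = 77.36; τ_1 = 179.5/77.36 = 2.320 μs.
Leg 2: speed unknown; τ_2 = 383.0/γ_2.
Leg 3: γ = 134; τ_3 = 275.6/134.0 = 2.057 μs.
Total proper time: 2.320 + τ_2 + 2.057 = 100.5, so τ_2 = 100.5 − 4.377 = 96.12 μs.
γ_2 = 383.0/96.12 = 3.984; β = √(1 − 1/γ²) = √0.9370.

β = 0.968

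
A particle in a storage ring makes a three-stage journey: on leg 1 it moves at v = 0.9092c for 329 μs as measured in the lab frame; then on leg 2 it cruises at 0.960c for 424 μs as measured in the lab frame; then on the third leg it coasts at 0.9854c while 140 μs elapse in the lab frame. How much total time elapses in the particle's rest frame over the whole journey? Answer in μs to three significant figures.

τ = 280 μs

Leg 1: γ = 1/√(1 − 0.9092²) = 1/√0.1734 = 2.402; τ_1 = 329/2.402 = 137.0 μs.
Leg 2: γ = 1/√(1 − 0.960²) = 25/7 ≈ 3.571; τ_2 = 424/3.571 = 118.7 μs.
Leg 3: γ = 1/√(1 − 0.9854²) = 1/√0.02899 = 5.874; τ_3 = 140/5.874 = 23.84 μs.
Total: 137.0 + 118.7 + 23.84 μs.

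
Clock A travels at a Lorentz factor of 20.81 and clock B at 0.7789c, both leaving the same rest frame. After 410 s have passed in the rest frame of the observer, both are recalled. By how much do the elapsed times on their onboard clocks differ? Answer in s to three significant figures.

|τ_A − τ_B| = 237 s

A: γ = 20.81; τ_A = 410/20.81 = 19.70 s.
B: γ = 1/√(1 − 0.7789²) = 1/√0.3933 = 1.595; τ_B = 410/1.595 = 257.1 s.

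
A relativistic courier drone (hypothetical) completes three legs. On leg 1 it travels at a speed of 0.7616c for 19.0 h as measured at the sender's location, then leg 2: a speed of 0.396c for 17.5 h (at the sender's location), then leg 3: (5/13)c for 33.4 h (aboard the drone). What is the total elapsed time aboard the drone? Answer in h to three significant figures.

τ = 61.8 h

Leg 1: γ = 1/√(1 − 0.7616²) = 1/√0.4200 = 1.543; τ_1 = 19.0/1.543 = 12.31 h.
Leg 2: γ = 1/√(1 − 0.396²) = 1/√0.8432 = 1.089; τ_2 = 17.5/1.089 = 16.07 h.
Leg 3: 33.4 h is already measured aboard the drone.
Total: 12.31 + 16.07 + 33.40 h.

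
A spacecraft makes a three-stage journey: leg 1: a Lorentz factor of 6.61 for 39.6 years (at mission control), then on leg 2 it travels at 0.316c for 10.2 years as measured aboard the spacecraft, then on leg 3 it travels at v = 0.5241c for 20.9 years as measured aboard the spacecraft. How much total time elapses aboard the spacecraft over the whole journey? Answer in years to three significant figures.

τ = 37.1 years

Leg 1: γ = 6.61; τ_1 = 39.6/6.610 = 5.991 years.
Leg 2: 10.2 years is already measured aboard the spacecraft.
Leg 3: 20.9 years is already measured aboard the spacecraft.
Total: 5.991 + 10.20 + 20.90 years.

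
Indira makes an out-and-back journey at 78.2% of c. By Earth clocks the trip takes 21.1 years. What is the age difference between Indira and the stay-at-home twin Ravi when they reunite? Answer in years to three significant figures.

Δt − τ = 7.95 years

β = 0.782; γ = 1/√(1 − 0.782²) = 1/√0.3885 = 1.604
Indira's elapsed proper time: τ = 21.1/1.604 = 13.15 years.
Age gap = Δt − τ = 21.1 − 13.15 years.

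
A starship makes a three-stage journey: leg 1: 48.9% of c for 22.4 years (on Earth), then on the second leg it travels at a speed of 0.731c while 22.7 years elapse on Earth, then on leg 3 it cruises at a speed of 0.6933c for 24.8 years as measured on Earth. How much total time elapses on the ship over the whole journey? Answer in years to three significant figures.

τ = 52.9 years

Leg 1: β = 0.489; γ = 1/√(1 − 0.489²) = 1/√0.7609 = 1.146; τ_1 = 22.4/1.146 = 19.54 years.
Leg 2: γ = 1/√(1 − 0.731²) = 1/√0.4656 = 1.465; τ_2 = 22.7/1.465 = 15.49 years.
Leg 3: γ = 1/√(1 − 0.6933²) = 1/√0.5193 = 1.388; τ_3 = 24.8/1.388 = 17.87 years.
Total: 19.54 + 15.49 + 17.87 years.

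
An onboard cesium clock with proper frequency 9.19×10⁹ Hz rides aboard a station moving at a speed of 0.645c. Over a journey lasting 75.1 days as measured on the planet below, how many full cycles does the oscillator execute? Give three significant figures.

N = 4.56×10¹⁶

γ = 1/√(1 − 0.645²) = 1/√0.5840 = 1.309
The oscillator's own cycle count is N = f × τ where τ is the proper time aboard the station. τ = Δt/γ = 75.1/1.309 = 57.39 days = 4.959×10⁶ s.
N = 9.19×10⁹ × 4.959×10⁶ = 4.557×10¹⁶.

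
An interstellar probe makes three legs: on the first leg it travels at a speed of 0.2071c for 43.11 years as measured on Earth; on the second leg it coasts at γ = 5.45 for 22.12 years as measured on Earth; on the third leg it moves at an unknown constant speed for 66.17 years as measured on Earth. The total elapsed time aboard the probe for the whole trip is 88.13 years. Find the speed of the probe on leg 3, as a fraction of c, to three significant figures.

β = 0.774

Leg 1: γ = 1/√(1 − 0.2071²) = 1/√0.9571 = 1.022; τ_1 = 43.11/1.022 = 42.18 years.
Leg 2: γ = 5.45; τ_2 = 22.12/5.450 = 4.059 years.
Leg 3: speed unknown; τ_3 = 66.17/γ_3.
Total proper time: 42.18 + 4.059 + τ_3 = 88.13, so τ_3 = 88.13 − 46.23 = 41.90 years.
γ_3 = 66.17/41.90 = 1.579; β = √(1 − 1/γ²) = √0.5991.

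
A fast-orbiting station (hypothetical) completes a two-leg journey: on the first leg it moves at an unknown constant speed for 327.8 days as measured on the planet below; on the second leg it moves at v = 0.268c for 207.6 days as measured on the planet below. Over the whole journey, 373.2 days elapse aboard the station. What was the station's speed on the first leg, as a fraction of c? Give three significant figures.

β = 0.849

Leg 1: speed unknown; τ_1 = 327.8/γ_1.
Leg 2: γ = 1/√(1 − 0.268²) = 1/√0.9282 = 1.038; τ_2 = 207.6/1.038 = 200.0 days.
Total proper time: τ_1 + 200.0 = 373.2, so τ_1 = 373.2 − 200.0 = 173.2 days.
γ_1 = 327.8/173.2 = 1.893; β = √(1 − 1/γ²) = √0.7208.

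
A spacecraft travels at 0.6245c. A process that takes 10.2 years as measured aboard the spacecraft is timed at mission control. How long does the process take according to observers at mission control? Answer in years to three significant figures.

Δt = 13.1 years

γ = 1/√(1 − 0.6245²) = 1/√0.6100 = 1.280
The interval measured aboard the spacecraft is the proper time (both events occur at the same place in that frame); the lab-frame interval is Δt = γτ = 1.280 × 10.2 years.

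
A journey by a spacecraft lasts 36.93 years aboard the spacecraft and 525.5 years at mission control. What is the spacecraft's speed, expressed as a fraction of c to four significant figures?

β = 0.9975

The proper time is measured aboard the spacecraft (both events occur at the spacecraft's location); Δt is measured at mission control. γ = Δt/τ = 525.5/36.93 = 14.23.
β = √(1 − 1/γ²) = √(1 − 0.004939) = √0.9951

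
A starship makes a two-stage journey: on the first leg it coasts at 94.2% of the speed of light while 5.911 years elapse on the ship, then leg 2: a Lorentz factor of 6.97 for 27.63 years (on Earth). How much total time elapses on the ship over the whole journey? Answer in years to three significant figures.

Leg 1: 5.911 years is already measured on the ship.
Leg 2: γ = 6.97; τ_2 = 27.63/6.970 = 3.964 years.
Total: 5.911 + 3.964 years.

τ = 9.88 years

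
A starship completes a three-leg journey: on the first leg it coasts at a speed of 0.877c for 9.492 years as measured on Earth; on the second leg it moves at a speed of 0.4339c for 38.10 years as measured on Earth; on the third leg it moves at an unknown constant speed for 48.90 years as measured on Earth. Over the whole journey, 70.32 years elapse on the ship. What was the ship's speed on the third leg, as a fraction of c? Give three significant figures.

Leg 1: γ = 1/√(1 − 0.877²) = 1/√0.2309 = 2.081; τ_1 = 9.492/2.081 = 4.561 years.
Leg 2: γ = 1/√(1 − 0.4339²) = 1/√0.8117 = 1.110; τ_2 = 38.10/1.110 = 34.33 years.
Leg 3: speed unknown; τ_3 = 48.90/γ_3.
Total proper time: 4.561 + 34.33 + τ_3 = 70.32, so τ_3 = 70.32 − 38.89 = 31.43 years.
γ_3 = 48.90/31.43 = 1.556; β = √(1 − 1/γ²) = √0.5868.

β = 0.766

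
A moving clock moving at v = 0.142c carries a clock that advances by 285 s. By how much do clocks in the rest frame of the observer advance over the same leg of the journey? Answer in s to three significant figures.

γ = 1/√(1 − 0.142²) = 1/√0.9798 = 1.010
The interval measured on the moving clock is the proper time (both events occur at the same place in that frame); the lab-frame interval is Δt = γτ = 1.010 × 285 s.

Δt = 288 s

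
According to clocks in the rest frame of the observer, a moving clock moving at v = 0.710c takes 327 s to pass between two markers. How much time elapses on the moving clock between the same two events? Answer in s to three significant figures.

γ = 1/√(1 − 0.710²) = 1/√0.4959 = 1.420
The interval measured in the rest frame of the observer is the dilated one; the clock on the moving clock measures the proper time τ = Δt/γ = 327/1.420 s.

τ = 230 s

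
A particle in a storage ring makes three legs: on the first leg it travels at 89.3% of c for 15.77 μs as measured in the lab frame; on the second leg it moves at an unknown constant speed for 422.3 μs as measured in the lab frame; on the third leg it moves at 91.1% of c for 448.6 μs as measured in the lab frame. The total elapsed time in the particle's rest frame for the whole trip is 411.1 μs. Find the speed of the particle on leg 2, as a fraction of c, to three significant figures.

Leg 1: β = 0.893; γ = 1/√(1 − 0.893²) = 1/√0.2026 = 2.222; τ_1 = 15.77/2.222 = 7.097 μs.
Leg 2: speed unknown; τ_2 = 422.3/γ_2.
Leg 3: β = 0.911; γ = 1/√(1 − 0.911²) = 1/√0.1701 = 2.425; τ_3 = 448.6/2.425 = 185.0 μs.
Total proper time: 7.097 + τ_2 + 185.0 = 411.1, so τ_2 = 411.1 − 192.1 = 219.0 μs.
γ_2 = 422.3/219.0 = 1.928; β = √(1 − 1/γ²) = √0.7311.

β = 0.855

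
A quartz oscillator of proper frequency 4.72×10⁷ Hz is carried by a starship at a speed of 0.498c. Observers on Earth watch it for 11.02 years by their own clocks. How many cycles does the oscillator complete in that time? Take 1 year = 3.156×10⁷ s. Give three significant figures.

N = 1.42×10¹⁶

γ = 1/√(1 − 0.498²) = 1/√0.7520 = 1.153
During 11.02 years of lab time, the oscillator's proper time advances by τ = Δt/γ = 11.02/1.153 = 9.556 years = 3.016×10⁸ s.
N = f × τ = 4.72×10⁷ × 3.016×10⁸ = 1.424×10¹⁶.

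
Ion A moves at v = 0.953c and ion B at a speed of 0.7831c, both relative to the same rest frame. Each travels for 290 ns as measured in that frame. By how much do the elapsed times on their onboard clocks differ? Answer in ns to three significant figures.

A: γ = 1/√(1 − 0.953²) = 1/√0.09179 = 3.301; τ_A = 290/3.301 = 87.86 ns.
B: γ = 1/√(1 − 0.7831²) = 1/√0.3868 = 1.608; τ_B = 290/1.608 = 180.3 ns.

|τ_A − τ_B| = 92.5 ns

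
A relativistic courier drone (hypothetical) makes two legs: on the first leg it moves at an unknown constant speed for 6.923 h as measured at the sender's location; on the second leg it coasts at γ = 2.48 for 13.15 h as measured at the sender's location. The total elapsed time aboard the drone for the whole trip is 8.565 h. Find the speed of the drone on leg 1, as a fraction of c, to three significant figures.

Leg 1: speed unknown; τ_1 = 6.923/γ_1.
Leg 2: γ = 2.48; τ_2 = 13.15/2.480 = 5.302 h.
Total proper time: τ_1 + 5.302 = 8.565, so τ_1 = 8.565 − 5.302 = 3.263 h.
γ_1 = 6.923/3.263 = 2.122; β = √(1 − 1/γ²) = √0.7779.

β = 0.882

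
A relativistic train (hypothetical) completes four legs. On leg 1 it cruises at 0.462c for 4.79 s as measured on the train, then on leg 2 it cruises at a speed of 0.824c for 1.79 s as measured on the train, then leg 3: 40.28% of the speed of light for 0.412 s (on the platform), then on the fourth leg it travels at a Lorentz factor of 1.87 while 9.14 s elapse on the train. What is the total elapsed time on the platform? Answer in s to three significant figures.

Leg 1: γ = 1/√(1 − 0.462²) = 1/√0.7866 = 1.128; Δt_1 = 1.128 × 4.79 = 5.401 s.
Leg 2: γ = 1/√(1 − 0.824²) = 1/√0.3210 = 1.765; Δt_2 = 1.765 × 1.79 = 3.159 s.
Leg 3: 0.412 s is already measured on the platform.
Leg 4: γ = 1.87; Δt_4 = 1.870 × 9.14 = 17.09 s.
Total: 5.401 + 3.159 + 0.4120 + 17.09 s.

Δt = 26.1 s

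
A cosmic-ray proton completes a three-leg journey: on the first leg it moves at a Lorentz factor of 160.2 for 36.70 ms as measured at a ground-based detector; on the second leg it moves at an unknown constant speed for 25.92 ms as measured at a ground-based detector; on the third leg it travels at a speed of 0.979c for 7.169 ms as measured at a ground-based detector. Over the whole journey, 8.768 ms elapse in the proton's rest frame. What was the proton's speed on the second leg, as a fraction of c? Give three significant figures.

β = 0.962

Leg 1: γ = 160.2; τ_1 = 36.70/160.2 = 0.2291 ms.
Leg 2: speed unknown; τ_2 = 25.92/γ_2.
Leg 3: γ = 1/√(1 − 0.979²) = 1/√0.04156 = 4.905; τ_3 = 7.169/4.905 = 1.461 ms.
Total proper time: 0.2291 + τ_2 + 1.461 = 8.768, so τ_2 = 8.768 − 1.691 = 7.077 ms.
γ_2 = 25.92/7.077 = 3.662; β = √(1 − 1/γ²) = √0.9254.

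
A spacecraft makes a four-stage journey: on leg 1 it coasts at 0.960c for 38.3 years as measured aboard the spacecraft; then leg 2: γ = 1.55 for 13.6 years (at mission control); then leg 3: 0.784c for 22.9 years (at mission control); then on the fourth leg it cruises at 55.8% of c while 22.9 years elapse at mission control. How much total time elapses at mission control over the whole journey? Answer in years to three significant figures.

Leg 1: γ = 1/√(1 − 0.960²) = 25/7 ≈ 3.571; Δt_1 = 3.571 × 38.3 = 136.8 years.
Leg 2: 13.6 years is already measured at mission control.
Leg 3: 22.9 years is already measured at mission control.
Leg 4: 22.9 years is already measured at mission control.
Total: 136.8 + 13.60 + 22.90 + 22.90 years.

Δt = 196 years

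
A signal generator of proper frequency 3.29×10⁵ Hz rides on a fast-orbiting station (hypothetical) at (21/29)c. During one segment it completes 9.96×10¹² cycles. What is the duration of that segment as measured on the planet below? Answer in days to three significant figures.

Δt = 508 days

γ = 1/√(1 − (21/29)²) = 29/20 = 1.450
Proper time for N cycles: τ = N/f = 9.96×10¹²/(3.29×10⁵) = 3.027×10⁷ s = 350.4 days.
Lab-frame duration Δt = γτ = 1.450 × 350.4 = 508.1 days.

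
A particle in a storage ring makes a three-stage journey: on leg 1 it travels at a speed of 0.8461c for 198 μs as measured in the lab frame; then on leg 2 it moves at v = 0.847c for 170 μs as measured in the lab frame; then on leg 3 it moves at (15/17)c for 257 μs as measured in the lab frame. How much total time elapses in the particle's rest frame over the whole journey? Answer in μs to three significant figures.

Leg 1: γ = 1/√(1 − 0.8461²) = 1/√0.2841 = 1.876; τ_1 = 198/1.876 = 105.5 μs.
Leg 2: γ = 1/√(1 − 0.847²) = 1/√0.2826 = 1.881; τ_2 = 170/1.881 = 90.37 μs.
Leg 3: γ = 1/√(1 − (15/17)²) = 17/8 = 2.125; τ_3 = 257/2.125 = 120.9 μs.
Total: 105.5 + 90.37 + 120.9 μs.

τ = 317 μs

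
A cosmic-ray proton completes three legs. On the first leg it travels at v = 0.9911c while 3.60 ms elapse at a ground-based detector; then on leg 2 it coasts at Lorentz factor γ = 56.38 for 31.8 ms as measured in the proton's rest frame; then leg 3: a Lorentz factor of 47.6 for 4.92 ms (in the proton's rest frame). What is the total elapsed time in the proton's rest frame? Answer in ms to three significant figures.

τ = 37.2 ms

Leg 1: γ = 1/√(1 − 0.9911²) = 1/√0.01772 = 7.512; τ_1 = 3.60/7.512 = 0.4792 ms.
Leg 2: 31.8 ms is already measured in the proton's rest frame.
Leg 3: 4.92 ms is already measured in the proton's rest frame.
Total: 0.4792 + 31.80 + 4.920 ms.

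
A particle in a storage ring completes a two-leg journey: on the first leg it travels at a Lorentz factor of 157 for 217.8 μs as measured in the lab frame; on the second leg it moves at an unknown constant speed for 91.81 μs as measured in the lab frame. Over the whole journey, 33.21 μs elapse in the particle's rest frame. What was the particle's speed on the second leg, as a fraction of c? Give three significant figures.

β = 0.938

Leg 1: γ = 157; τ_1 = 217.8/157.0 = 1.387 μs.
Leg 2: speed unknown; τ_2 = 91.81/γ_2.
Total proper time: 1.387 + τ_2 = 33.21, so τ_2 = 33.21 − 1.387 = 31.82 μs.
γ_2 = 91.81/31.82 = 2.885; β = √(1 − 1/γ²) = √0.8799.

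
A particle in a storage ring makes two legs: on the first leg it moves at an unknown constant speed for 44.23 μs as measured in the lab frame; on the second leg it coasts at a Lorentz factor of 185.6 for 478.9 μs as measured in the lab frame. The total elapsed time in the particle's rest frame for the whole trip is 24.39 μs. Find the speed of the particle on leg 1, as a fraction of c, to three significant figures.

β = 0.870

Leg 1: speed unknown; τ_1 = 44.23/γ_1.
Leg 2: γ = 185.6; τ_2 = 478.9/185.6 = 2.580 μs.
Total proper time: τ_1 + 2.580 = 24.39, so τ_1 = 24.39 − 2.580 = 21.81 μs.
γ_1 = 44.23/21.81 = 2.028; β = √(1 − 1/γ²) = √0.7569.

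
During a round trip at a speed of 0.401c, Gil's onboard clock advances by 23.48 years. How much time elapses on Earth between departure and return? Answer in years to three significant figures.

Δt = 25.6 years

γ = 1/√(1 − 0.401²) = 1/√0.8392 = 1.092
Earth-frame duration is the dilated interval: Δt = γτ = 1.092 × 23.48 years.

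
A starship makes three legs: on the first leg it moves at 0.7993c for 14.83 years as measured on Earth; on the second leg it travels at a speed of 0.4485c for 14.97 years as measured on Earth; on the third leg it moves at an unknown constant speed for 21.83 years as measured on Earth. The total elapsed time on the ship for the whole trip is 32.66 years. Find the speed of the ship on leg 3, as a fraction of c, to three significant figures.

Leg 1: γ = 1/√(1 − 0.7993²) = 1/√0.3611 = 1.664; τ_1 = 14.83/1.664 = 8.912 years.
Leg 2: γ = 1/√(1 − 0.4485²) = 1/√0.7988 = 1.119; τ_2 = 14.97/1.119 = 13.38 years.
Leg 3: speed unknown; τ_3 = 21.83/γ_3.
Total proper time: 8.912 + 13.38 + τ_3 = 32.66, so τ_3 = 32.66 − 22.29 = 10.37 years.
γ_3 = 21.83/10.37 = 2.105; β = √(1 − 1/γ²) = √0.7744.

β = 0.880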